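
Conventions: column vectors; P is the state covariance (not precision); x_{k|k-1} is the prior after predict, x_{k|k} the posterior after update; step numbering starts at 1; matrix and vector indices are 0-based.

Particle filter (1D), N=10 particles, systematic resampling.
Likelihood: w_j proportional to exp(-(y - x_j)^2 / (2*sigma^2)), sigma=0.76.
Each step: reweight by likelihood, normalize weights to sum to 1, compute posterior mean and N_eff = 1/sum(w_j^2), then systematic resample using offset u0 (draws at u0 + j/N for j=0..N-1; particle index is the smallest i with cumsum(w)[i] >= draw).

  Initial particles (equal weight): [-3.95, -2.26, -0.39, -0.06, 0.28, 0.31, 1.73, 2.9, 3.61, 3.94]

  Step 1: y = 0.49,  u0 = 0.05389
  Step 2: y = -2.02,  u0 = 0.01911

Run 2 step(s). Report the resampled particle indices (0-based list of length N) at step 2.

step 1: w=[0.0000, 0.0004, 0.1466, 0.2206, 0.2759, 0.2787, 0.0757, 0.0019, 0.0001, 0.0000]  mean=0.2290  Neff=4.3528  idx=[2, 3, 3, 3, 4, 4, 5, 5, 5, 6]
step 2: w=[0.3917, 0.1405, 0.1405, 0.1405, 0.0401, 0.0401, 0.0356, 0.0356, 0.0356, 0.0000]  mean=-0.1225  Neff=4.5527  idx=[0, 0, 0, 0, 1, 1, 2, 3, 4, 6]

resampled_idx = [0, 0, 0, 0, 1, 1, 2, 3, 4, 6]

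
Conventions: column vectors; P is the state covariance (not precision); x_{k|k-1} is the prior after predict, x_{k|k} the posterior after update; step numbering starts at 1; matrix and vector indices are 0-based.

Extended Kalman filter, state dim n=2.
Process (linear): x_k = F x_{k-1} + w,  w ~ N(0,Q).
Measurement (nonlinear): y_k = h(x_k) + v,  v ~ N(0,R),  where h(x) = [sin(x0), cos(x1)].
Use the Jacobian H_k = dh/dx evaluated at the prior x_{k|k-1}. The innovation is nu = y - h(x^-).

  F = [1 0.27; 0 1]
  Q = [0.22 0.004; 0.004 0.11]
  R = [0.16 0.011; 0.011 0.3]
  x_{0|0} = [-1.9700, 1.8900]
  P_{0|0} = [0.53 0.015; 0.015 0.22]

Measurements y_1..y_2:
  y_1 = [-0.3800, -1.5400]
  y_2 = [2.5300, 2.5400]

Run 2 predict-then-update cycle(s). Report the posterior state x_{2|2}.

step 1: x^-=[-1.4597, 1.8900]  P^-=[0.7741 0.0784; 0.0784 0.3300]  H_jac=[0.1109 0.0000; 0.0000 -0.9495]  S=[0.1695 0.0027; 0.0027 0.5975]  K=[0.5084 -0.1269; 0.0598 -0.5247]  nu=[0.6138, -1.2262]  x^+=[-0.9920, 2.5700]  P^+=[0.7211 0.0342; 0.0342 0.1651]
step 2: x^-=[-0.2981, 2.5700]  P^-=[0.9716 0.0828; 0.0828 0.2751]  H_jac=[0.9559 0.0000; 0.0000 -0.5409]  S=[1.0478 -0.0318; -0.0318 0.3805]  K=[0.8851 -0.0437; 0.0638 -0.3857]  nu=[2.8237, 3.3811]  x^+=[2.0533, 1.4460]  P^+=[0.1476 0.0062; 0.0062 0.2126]

x_post = [2.0533, 1.4460]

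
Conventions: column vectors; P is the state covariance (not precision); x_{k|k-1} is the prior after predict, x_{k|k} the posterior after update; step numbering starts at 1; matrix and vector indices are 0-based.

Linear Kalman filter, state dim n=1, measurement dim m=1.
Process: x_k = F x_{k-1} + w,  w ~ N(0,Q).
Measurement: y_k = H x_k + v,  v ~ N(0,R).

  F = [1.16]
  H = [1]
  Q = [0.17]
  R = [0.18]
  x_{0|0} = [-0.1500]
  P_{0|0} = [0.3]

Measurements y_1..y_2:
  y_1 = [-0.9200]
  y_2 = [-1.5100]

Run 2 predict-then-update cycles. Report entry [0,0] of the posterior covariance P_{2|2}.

P_post[0,0] = 0.1194

step 1: x^-=[-0.1740]  P^-=[0.5737]  S=[0.7537]  K=[0.7612]  nu=[-0.7460]  x^+=[-0.7418]  P^+=[0.1370]
step 2: x^-=[-0.8605]  P^-=[0.3544]  S=[0.5344]  K=[0.6631]  nu=[-0.6495]  x^+=[-1.2912]  P^+=[0.1194]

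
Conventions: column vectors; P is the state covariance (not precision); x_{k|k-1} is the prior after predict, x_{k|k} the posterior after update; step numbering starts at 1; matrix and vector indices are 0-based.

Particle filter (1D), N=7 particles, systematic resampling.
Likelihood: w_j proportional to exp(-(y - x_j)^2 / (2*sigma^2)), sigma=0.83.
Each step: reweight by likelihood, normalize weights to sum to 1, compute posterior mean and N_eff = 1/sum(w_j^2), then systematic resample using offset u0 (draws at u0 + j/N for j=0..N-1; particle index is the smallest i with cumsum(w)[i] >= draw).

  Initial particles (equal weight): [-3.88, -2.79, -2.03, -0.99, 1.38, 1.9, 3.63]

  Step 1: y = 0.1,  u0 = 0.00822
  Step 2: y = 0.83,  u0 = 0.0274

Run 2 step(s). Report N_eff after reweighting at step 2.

step 1: w=[0.0000, 0.0027, 0.0431, 0.4901, 0.3534, 0.1105, 0.0001]  mean=0.1180  Neff=2.6374  idx=[2, 3, 3, 3, 4, 4, 4]
step 2: w=[0.0010, 0.0337, 0.0337, 0.0337, 0.2993, 0.2993, 0.2993]  mean=1.1372  Neff=3.6739  idx=[1, 4, 4, 5, 5, 6, 6]

N_eff = 3.6739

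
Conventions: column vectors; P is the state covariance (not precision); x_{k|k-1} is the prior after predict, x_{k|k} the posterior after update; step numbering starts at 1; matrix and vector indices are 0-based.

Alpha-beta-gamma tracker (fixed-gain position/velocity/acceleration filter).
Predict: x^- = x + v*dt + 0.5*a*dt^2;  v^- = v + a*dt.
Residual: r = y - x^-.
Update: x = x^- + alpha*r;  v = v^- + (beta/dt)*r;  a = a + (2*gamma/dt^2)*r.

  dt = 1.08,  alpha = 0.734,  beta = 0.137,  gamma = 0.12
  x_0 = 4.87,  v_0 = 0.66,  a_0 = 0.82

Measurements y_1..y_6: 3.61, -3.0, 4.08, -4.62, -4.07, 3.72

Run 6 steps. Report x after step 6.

x_post = 0.2950

step 1: x_pred=6.0610  r=-2.4510  x^+=4.2620  v^+=1.2347  a^+=0.3157
step 2: x_pred=5.7795  r=-8.7795  x^+=-0.6646  v^+=0.4619  a^+=-1.4908
step 3: x_pred=-1.0352  r=5.1152  x^+=2.7194  v^+=-0.4993  a^+=-0.4383
step 4: x_pred=1.9245  r=-6.5445  x^+=-2.8792  v^+=-1.8028  a^+=-1.7849
step 5: x_pred=-5.8672  r=1.7972  x^+=-4.5481  v^+=-3.5026  a^+=-1.4151
step 6: x_pred=-9.1561  r=12.8761  x^+=0.2950  v^+=-3.3975  a^+=1.2343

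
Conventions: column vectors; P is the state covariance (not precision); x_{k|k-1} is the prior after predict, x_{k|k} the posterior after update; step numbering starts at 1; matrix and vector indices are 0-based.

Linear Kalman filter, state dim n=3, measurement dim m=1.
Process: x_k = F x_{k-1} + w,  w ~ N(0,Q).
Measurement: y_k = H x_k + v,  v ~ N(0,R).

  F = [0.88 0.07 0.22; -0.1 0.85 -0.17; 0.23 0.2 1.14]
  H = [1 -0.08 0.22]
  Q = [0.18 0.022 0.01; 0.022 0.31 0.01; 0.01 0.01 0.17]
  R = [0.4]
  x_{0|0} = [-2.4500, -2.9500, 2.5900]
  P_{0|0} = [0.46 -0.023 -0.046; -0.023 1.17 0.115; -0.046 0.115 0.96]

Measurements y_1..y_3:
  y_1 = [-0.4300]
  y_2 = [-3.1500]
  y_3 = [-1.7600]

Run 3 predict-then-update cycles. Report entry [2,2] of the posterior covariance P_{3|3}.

step 1: x^-=[-1.7927, -2.7028, 1.7991]  P^-=[0.5713 0.0262 0.3216; 0.0262 1.1568 0.1228; 0.3216 0.1228 1.5150]  S=[1.1850]  K=[0.5400; -0.0332; 0.5443]  nu=[0.7507]  x^+=[-1.3873, -2.7277, 2.2077]  P^+=[0.2257 0.0474 -0.0268; 0.0474 1.1555 0.1442; -0.0268 0.1442 1.1638]
step 2: x^-=[-0.9261, -2.5551, 1.6522]  P^-=[0.4167 0.0924 0.3625; 0.0924 1.1301 0.1229; 0.3625 0.1229 1.7967]  S=[1.0513]  K=[0.4652; 0.0276; 0.7115]  nu=[-2.7918]  x^+=[-2.2248, -2.6322, -0.3341]  P^+=[0.1892 0.0789 0.0146; 0.0789 1.1293 0.1023; 0.0146 0.1023 1.2646]
step 3: x^-=[-2.2156, -1.9581, -1.4190]  P^-=[0.4118 0.0991 0.4244; 0.0991 1.1219 0.0598; 0.4244 0.0598 1.9302]  S=[1.0811]  K=[0.4599; 0.0208; 0.7809]  nu=[0.6111]  x^+=[-1.9345, -1.9453, -0.9418]  P^+=[0.1831 0.0888 0.0362; 0.0888 1.1214 0.0422; 0.0362 0.0422 1.2709]

P_post[2,2] = 1.2709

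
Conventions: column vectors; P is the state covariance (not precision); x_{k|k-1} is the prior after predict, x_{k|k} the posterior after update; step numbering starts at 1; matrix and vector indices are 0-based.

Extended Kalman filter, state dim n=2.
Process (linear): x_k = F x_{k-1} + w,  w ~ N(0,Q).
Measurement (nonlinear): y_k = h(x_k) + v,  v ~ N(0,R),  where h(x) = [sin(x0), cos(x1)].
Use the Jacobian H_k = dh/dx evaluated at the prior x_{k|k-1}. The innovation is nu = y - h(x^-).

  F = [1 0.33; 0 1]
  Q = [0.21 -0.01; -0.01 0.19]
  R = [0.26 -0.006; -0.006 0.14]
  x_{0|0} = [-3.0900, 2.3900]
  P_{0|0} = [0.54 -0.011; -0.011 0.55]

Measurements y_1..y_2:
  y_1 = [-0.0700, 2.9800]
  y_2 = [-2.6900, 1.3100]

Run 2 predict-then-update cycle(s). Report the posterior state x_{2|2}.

x_post = [-1.3304, -0.5203]

step 1: x^-=[-2.3013, 2.3900]  P^-=[0.8026 0.1605; 0.1605 0.7400]  H_jac=[-0.6672 0.0000; 0.0000 -0.6828]  S=[0.6173 0.0671; 0.0671 0.4850]  K=[-0.8558 -0.1075; -0.0611 -1.0333]  nu=[0.6748, 3.7106]  x^+=[-3.2778, -1.4856]  P^+=[0.3325 0.0145; 0.0145 0.2113]
step 2: x^-=[-3.7680, -1.4856]  P^-=[0.5751 0.0743; 0.0743 0.4013]  H_jac=[-0.8101 0.0000; 0.0000 0.9964]  S=[0.6375 -0.0659; -0.0659 0.5384]  K=[-0.7259 0.0485; -0.0178 0.7405]  nu=[-3.2762, 1.2249]  x^+=[-1.3304, -0.5203]  P^+=[0.2333 0.0112; 0.0112 0.1042]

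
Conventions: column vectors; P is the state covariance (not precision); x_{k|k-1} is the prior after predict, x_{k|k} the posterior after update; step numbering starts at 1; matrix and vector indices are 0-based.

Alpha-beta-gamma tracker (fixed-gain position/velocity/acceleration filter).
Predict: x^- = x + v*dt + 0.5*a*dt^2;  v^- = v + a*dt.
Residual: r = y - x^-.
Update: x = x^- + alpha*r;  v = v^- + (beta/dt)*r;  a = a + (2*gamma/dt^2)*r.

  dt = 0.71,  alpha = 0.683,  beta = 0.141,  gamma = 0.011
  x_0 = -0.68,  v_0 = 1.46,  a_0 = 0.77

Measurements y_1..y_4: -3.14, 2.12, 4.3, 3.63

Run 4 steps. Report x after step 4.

step 1: x_pred=0.5507  r=-3.6907  x^+=-1.9701  v^+=1.2738  a^+=0.6089
step 2: x_pred=-0.9122  r=3.0322  x^+=1.1588  v^+=2.3083  a^+=0.7413
step 3: x_pred=2.9845  r=1.3155  x^+=3.8830  v^+=3.0958  a^+=0.7987
step 4: x_pred=6.2823  r=-2.6523  x^+=4.4708  v^+=3.1361  a^+=0.6829

x_post = 4.4708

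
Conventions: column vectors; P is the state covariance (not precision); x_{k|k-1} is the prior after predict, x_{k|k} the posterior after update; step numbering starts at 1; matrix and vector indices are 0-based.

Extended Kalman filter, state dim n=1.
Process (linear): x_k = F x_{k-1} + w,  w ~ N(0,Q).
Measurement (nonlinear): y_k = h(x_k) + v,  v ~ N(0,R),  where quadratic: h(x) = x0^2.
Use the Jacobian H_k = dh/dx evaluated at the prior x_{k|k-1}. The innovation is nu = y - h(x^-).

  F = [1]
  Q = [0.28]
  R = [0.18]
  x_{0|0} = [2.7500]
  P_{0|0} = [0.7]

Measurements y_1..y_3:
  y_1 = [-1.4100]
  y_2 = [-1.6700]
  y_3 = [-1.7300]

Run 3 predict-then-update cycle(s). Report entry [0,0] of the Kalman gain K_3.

K[0,0] = -0.1108

step 1: x^-=[2.7500]  P^-=[0.9800]  H_jac=[5.5000]  S=[29.8250]  K=[0.1807]  nu=[-8.9725]  x^+=[1.1285]  P^+=[0.0059]
step 2: x^-=[1.1285]  P^-=[0.2859]  H_jac=[2.2570]  S=[1.6364]  K=[0.3943]  nu=[-2.9435]  x^+=[-0.0322]  P^+=[0.0314]
step 3: x^-=[-0.0322]  P^-=[0.3114]  H_jac=[-0.0645]  S=[0.1813]  K=[-0.1108]  nu=[-1.7310]  x^+=[0.1595]  P^+=[0.3092]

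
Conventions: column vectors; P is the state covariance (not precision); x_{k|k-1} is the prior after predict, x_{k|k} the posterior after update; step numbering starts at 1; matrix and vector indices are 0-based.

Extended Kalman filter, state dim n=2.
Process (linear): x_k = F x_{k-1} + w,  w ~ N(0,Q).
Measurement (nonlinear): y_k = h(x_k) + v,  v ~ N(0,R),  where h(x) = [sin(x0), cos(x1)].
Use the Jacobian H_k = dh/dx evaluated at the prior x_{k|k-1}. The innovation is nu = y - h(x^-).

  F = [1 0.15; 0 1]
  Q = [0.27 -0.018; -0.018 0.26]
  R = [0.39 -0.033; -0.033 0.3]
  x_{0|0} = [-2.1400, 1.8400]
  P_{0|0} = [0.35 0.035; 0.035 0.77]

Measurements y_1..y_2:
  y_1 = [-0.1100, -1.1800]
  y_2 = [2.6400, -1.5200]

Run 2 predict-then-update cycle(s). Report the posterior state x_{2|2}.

step 1: x^-=[-1.8640, 1.8400]  P^-=[0.6478 0.1325; 0.1325 1.0300]  H_jac=[-0.2890 0.0000; 0.0000 -0.9640]  S=[0.4441 0.0039; 0.0039 1.2571]  K=[-0.4207 -0.1003; -0.0793 -0.7896]  nu=[0.8473, -0.9140]  x^+=[-2.1288, 2.4945]  P^+=[0.5562 0.0168; 0.0168 0.2430]
step 2: x^-=[-1.7546, 2.4945]  P^-=[0.8368 0.0353; 0.0353 0.5030]  H_jac=[-0.1828 0.0000; 0.0000 -0.6028]  S=[0.4180 -0.0291; -0.0291 0.4828]  K=[-0.3706 -0.0664; -0.0594 -0.6317]  nu=[3.6232, -0.7221]  x^+=[-3.0494, 2.7354]  P^+=[0.7787 0.0127; 0.0127 0.3111]

x_post = [-3.0494, 2.7354]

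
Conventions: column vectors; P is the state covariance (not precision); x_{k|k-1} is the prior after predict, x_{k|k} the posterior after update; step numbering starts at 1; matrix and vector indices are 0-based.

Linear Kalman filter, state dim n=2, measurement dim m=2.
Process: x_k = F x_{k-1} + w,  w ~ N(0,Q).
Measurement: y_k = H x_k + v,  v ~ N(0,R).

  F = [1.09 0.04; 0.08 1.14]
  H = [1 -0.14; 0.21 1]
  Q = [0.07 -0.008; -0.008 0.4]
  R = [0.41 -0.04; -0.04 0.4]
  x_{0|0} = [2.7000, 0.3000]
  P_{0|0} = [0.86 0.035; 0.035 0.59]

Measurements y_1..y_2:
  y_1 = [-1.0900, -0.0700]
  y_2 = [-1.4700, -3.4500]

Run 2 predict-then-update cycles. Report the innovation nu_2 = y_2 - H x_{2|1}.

step 1: x^-=[2.9550, 0.5580]  P^-=[1.0958 0.1375; 0.1375 1.1787]  S=[1.4904 0.1586; 0.1586 1.6847]  K=[0.7062 0.1517; -0.0957 0.7258]  nu=[-3.9669, -1.2486]  x^+=[-0.0358, 0.0314]  P^+=[0.2798 -0.0263; -0.0263 0.2997]
step 2: x^-=[-0.0377, 0.0329]  P^-=[0.4006 -0.0027; -0.0027 0.7864]  S=[0.8268 -0.0686; -0.0686 1.2029]  K=[0.4929 0.0958; -0.0826 0.6486]  nu=[-1.4277, -3.4750]  x^+=[-1.0743, -2.1029]  P^+=[0.1951 -0.0224; -0.0224 0.2674]

innov = [-1.4277, -3.4750]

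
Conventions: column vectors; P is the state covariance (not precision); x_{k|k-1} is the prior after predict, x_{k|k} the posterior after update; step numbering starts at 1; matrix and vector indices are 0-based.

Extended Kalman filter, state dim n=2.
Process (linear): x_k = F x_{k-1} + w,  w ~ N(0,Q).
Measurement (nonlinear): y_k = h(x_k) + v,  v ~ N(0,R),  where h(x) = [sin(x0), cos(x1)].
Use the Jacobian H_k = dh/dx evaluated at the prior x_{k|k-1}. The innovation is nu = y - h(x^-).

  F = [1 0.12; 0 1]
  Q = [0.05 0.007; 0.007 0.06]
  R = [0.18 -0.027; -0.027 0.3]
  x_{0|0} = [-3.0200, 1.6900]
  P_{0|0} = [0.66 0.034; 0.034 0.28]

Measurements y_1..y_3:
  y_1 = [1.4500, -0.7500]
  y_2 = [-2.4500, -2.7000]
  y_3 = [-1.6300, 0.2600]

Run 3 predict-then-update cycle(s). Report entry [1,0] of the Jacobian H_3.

H_jac[1,0] = 0.0000

step 1: x^-=[-2.8172, 1.6900]  P^-=[0.7222 0.0746; 0.0746 0.3400]  H_jac=[-0.9478 0.0000; 0.0000 -0.9929]  S=[0.8288 0.0432; 0.0432 0.6352]  K=[-0.8227 -0.0606; -0.0578 -0.5275]  nu=[1.7687, -0.6311]  x^+=[-4.2341, 1.9207]  P^+=[0.1545 -0.0040; -0.0040 0.1578]
step 2: x^-=[-4.0037, 1.9207]  P^-=[0.2058 0.0219; 0.0219 0.2178]  H_jac=[-0.6509 0.0000; 0.0000 -0.9394]  S=[0.2672 -0.0136; -0.0136 0.4922]  K=[-0.5042 -0.0557; -0.0746 -0.4178]  nu=[-3.2092, -2.3572]  x^+=[-2.2542, 3.1449]  P^+=[0.1371 0.0033; 0.0033 0.1313]
step 3: x^-=[-1.8768, 3.1449]  P^-=[0.1898 0.0261; 0.0261 0.1913]  H_jac=[-0.3013 0.0000; 0.0000 0.0033]  S=[0.1972 -0.0270; -0.0270 0.3000]  K=[-0.2935 -0.0262; -0.0400 -0.0015]  nu=[-0.6765, 1.2600]  x^+=[-1.7112, 3.1701]  P^+=[0.1730 0.0238; 0.0238 0.1910]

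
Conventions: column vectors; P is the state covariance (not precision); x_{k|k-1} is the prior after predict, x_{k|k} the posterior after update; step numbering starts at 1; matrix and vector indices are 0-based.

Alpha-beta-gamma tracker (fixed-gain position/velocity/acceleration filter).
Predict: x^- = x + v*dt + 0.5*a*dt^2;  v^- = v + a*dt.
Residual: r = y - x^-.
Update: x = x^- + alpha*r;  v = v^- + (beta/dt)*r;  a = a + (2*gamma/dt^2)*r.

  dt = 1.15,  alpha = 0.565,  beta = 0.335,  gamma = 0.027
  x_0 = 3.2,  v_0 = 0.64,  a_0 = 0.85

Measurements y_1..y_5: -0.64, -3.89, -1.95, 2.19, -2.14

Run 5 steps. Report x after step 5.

step 1: x_pred=4.4981  r=-5.1381  x^+=1.5951  v^+=0.1208  a^+=0.6402
step 2: x_pred=2.1573  r=-6.0473  x^+=-1.2594  v^+=-0.9046  a^+=0.3933
step 3: x_pred=-2.0397  r=0.0897  x^+=-1.9890  v^+=-0.4262  a^+=0.3969
step 4: x_pred=-2.2167  r=4.4067  x^+=0.2731  v^+=1.3140  a^+=0.5769
step 5: x_pred=2.1656  r=-4.3056  x^+=-0.2671  v^+=0.7231  a^+=0.4011

x_post = -0.2671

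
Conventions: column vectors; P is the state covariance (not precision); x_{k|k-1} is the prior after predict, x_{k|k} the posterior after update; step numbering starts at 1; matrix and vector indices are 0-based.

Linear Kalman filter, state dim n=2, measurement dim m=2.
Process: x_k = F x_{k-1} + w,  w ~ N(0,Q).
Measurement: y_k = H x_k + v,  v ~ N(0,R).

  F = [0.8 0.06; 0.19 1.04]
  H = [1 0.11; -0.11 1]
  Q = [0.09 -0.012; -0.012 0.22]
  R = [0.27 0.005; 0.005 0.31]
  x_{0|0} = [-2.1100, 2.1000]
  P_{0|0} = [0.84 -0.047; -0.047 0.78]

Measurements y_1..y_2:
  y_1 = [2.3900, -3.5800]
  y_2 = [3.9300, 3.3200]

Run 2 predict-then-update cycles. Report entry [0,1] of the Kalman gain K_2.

step 1: x^-=[-1.5620, 1.7831]  P^-=[0.6259 0.1247; 0.1247 1.0754]  S=[0.9363 0.1776; 0.1776 1.3655]  K=[0.6924 -0.0492; 0.1149 0.7625]  nu=[3.7559, -5.5349]  x^+=[1.3108, -2.0061]  P^+=[0.1858 0.0087; 0.0087 0.2379]
step 2: x^-=[0.9283, -1.8373]  P^-=[0.2106 0.0384; 0.0384 0.4875]  S=[0.4949 0.0734; 0.0734 0.7916]  K=[0.4372 -0.0213; 0.0967 0.6015]  nu=[3.2038, 5.2594]  x^+=[2.2168, 1.6362]  P^+=[0.1170 0.0085; 0.0085 0.1879]

K[0,1] = -0.0213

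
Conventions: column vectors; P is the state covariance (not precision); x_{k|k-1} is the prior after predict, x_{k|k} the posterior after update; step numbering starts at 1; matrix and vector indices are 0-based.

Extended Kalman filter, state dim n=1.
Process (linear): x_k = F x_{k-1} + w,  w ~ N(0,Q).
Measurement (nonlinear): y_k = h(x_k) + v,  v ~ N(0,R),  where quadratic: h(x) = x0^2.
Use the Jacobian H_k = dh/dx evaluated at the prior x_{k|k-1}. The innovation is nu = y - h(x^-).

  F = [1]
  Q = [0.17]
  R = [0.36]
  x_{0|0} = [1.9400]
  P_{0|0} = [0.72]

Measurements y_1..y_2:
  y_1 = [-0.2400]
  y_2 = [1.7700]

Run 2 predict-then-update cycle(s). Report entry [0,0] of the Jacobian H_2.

step 1: x^-=[1.9400]  P^-=[0.8900]  H_jac=[3.8800]  S=[13.7584]  K=[0.2510]  nu=[-4.0036]  x^+=[0.9351]  P^+=[0.0233]
step 2: x^-=[0.9351]  P^-=[0.1933]  H_jac=[1.8703]  S=[1.0361]  K=[0.3489]  nu=[0.8955]  x^+=[1.2476]  P^+=[0.0672]

H_jac[0,0] = 1.8703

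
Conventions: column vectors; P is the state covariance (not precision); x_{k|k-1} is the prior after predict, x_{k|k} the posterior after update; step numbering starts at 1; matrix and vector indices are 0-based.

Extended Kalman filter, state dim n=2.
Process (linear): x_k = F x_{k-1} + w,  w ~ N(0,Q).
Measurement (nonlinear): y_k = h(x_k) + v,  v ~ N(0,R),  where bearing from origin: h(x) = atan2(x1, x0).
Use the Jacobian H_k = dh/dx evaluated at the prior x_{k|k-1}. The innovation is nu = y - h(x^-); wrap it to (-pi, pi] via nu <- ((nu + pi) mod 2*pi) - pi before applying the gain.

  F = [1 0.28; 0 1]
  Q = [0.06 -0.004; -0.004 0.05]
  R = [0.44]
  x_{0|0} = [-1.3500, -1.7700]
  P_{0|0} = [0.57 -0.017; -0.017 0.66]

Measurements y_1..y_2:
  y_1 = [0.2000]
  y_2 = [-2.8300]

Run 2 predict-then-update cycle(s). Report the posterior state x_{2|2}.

x_post = [-2.0736, -2.4957]

step 1: x^-=[-1.8456, -1.7700]  P^-=[0.6722 0.1638; 0.1638 0.7100]  H_jac=[0.2707 -0.2822]  S=[0.5208]  K=[0.2606; -0.2997]  nu=[2.5771]  x^+=[-1.1740, -2.5422]  P^+=[0.6369 0.2045; 0.2045 0.6632]
step 2: x^-=[-1.8858, -2.5422]  P^-=[0.8634 0.3862; 0.3862 0.7132]  H_jac=[0.2537 -0.1882]  S=[0.4840]  K=[0.3025; -0.0749]  nu=[-0.6210]  x^+=[-2.0736, -2.4957]  P^+=[0.8191 0.3971; 0.3971 0.7105]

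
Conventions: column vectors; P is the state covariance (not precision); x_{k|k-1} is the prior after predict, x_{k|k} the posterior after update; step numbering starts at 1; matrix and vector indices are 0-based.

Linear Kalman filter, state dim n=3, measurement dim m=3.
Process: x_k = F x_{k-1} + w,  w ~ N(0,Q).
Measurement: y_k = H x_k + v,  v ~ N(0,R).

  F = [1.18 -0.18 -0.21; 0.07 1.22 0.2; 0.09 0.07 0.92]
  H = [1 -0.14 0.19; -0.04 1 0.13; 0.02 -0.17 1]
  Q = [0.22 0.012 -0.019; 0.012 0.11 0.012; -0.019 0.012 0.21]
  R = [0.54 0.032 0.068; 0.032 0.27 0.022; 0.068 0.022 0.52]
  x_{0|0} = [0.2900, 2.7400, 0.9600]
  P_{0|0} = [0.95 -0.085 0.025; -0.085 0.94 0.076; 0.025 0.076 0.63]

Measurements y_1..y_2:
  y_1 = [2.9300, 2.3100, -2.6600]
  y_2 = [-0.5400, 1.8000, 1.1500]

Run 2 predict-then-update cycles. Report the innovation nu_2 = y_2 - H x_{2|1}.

step 1: x^-=[-0.3526, 3.5551, 1.1011]  P^-=[1.6305 -0.2804 -0.0443; -0.2804 1.5622 0.2929; -0.0443 0.2929 0.7684]  S=[2.2749 -0.4700 0.2373; -0.4700 1.9469 0.1355; 0.2373 0.1355 1.2348]  K=[0.7437 0.0070 -0.1146; -0.0164 0.8287 -0.0703; 0.0018 0.1639 0.5629]  nu=[3.5711, -1.4023, -3.1497]  x^+=[2.6542, 2.5558, -0.8953]  P^+=[0.4016 0.0405 -0.0100; 0.0405 0.2210 0.0173; -0.0100 0.0173 0.2996]
step 2: x^-=[2.8599, 3.1248, -0.4059]  P^-=[0.7886 0.0346 -0.0481; 0.0346 0.4681 0.1121; -0.0481 0.1121 0.4690]  S=[1.3208 -0.0053 0.1104; -0.0053 0.7741 0.1151; 0.1104 0.1151 0.9626]  K=[0.5957 0.0163 -0.1100; -0.0014 0.6277 -0.0404; -0.0178 0.1591 0.4495]  nu=[-2.8853, -1.1576, 2.0299]  x^+=[0.8987, 2.3201, 0.3736]  P^+=[0.3230 0.0361 -0.0167; 0.0361 0.1673 0.0204; -0.0167 0.0204 0.2398]

innov = [-2.8853, -1.1576, 2.0299]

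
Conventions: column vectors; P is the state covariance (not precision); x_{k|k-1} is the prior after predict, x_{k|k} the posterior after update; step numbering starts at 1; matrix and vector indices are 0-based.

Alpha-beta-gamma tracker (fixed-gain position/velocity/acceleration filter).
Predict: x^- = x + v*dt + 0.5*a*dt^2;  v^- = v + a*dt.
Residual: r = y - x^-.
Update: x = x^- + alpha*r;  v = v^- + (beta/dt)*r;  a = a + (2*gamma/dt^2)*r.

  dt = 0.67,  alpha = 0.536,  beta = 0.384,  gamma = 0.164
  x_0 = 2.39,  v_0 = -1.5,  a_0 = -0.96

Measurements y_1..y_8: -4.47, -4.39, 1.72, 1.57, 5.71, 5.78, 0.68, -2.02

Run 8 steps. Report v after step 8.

v_post = -9.9128

step 1: x_pred=1.1695  r=-5.6395  x^+=-1.8533  v^+=-5.3754  a^+=-5.0807
step 2: x_pred=-6.5951  r=2.2051  x^+=-5.4132  v^+=-7.5156  a^+=-3.4694
step 3: x_pred=-11.2274  r=12.9474  x^+=-4.2876  v^+=-2.4196  a^+=5.9909
step 4: x_pred=-4.5640  r=6.1340  x^+=-1.2762  v^+=5.1100  a^+=10.4729
step 5: x_pred=4.4981  r=1.2119  x^+=5.1477  v^+=12.8213  a^+=11.3583
step 6: x_pred=16.2874  r=-10.5074  x^+=10.6554  v^+=14.4093  a^+=3.6809
step 7: x_pred=21.1358  r=-20.4558  x^+=10.1715  v^+=5.1516  a^+=-11.2657
step 8: x_pred=11.0945  r=-13.1145  x^+=4.0651  v^+=-9.9128  a^+=-20.8481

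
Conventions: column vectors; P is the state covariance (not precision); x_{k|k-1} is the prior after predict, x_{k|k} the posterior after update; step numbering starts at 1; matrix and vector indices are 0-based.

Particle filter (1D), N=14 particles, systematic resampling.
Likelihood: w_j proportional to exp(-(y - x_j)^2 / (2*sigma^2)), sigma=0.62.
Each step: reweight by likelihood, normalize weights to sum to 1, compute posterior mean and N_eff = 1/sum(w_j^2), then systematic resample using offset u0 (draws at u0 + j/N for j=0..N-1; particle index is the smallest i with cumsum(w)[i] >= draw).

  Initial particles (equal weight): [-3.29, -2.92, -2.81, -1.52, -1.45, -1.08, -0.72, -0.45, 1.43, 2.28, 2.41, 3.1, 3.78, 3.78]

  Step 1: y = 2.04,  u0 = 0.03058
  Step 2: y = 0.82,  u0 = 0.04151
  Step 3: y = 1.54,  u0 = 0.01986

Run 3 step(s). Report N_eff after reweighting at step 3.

N_eff = 13.1581

step 1: w=[0.0000, 0.0000, 0.0000, 0.0000, 0.0000, 0.0000, 0.0000, 0.0001, 0.2324, 0.3498, 0.3155, 0.0874, 0.0073, 0.0073]  mean=2.2169  Neff=3.5250  idx=[8, 8, 8, 9, 9, 9, 9, 9, 10, 10, 10, 10, 10, 11]
step 2: w=[0.2624, 0.2624, 0.2624, 0.0266, 0.0266, 0.0266, 0.0266, 0.0266, 0.0159, 0.0159, 0.0159, 0.0159, 0.0159, 0.0005]  mean=1.6217  Neff=4.7328  idx=[0, 0, 0, 0, 1, 1, 1, 2, 2, 2, 2, 4, 7, 11]
step 3: w=[0.0808, 0.0808, 0.0808, 0.0808, 0.0808, 0.0808, 0.0808, 0.0808, 0.0808, 0.0808, 0.0808, 0.0403, 0.0403, 0.0307]  mean=1.5285  Neff=13.1581  idx=[0, 1, 2, 2, 3, 4, 5, 6, 7, 8, 9, 9, 10, 12]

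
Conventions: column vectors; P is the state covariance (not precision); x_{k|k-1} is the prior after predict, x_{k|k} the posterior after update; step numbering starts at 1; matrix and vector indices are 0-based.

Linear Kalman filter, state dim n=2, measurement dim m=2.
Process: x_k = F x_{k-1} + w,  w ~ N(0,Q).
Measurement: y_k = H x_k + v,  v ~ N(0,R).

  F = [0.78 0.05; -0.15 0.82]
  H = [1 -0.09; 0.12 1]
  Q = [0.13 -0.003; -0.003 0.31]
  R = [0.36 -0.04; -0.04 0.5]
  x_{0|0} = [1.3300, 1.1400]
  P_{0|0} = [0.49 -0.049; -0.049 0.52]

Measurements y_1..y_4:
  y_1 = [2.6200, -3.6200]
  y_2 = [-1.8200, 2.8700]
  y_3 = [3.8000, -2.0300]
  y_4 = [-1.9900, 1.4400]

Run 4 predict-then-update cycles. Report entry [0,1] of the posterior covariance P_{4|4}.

step 1: x^-=[1.0944, 0.7353]  P^-=[0.4256 -0.0700; -0.0700 0.6827]  S=[0.8037 -0.1196; -0.1196 1.1721]  K=[0.5432 0.0393; -0.0791 0.5673]  nu=[1.5918, -4.4866]  x^+=[1.7828, -1.9357]  P^+=[0.1917 -0.0251; -0.0251 0.2898]
step 2: x^-=[1.2938, -1.8547]  P^-=[0.2454 -0.0294; -0.0294 0.5154]  S=[0.6149 -0.0860; -0.0860 1.0118]  K=[0.4083 0.0348; -0.0531 0.5013]  nu=[-3.2807, 4.5695]  x^+=[0.1131, 0.6103]  P^+=[0.1441 -0.0163; -0.0163 0.2547]
step 3: x^-=[0.1187, 0.4835]  P^-=[0.2171 -0.0197; -0.0197 0.4885]  S=[0.5846 -0.0774; -0.0774 0.9869]  K=[0.3791 0.0362; -0.0441 0.4891]  nu=[3.7248, -2.5278]  x^+=[1.4395, -0.9173]  P^+=[0.1339 -0.0131; -0.0131 0.2479]
step 4: x^-=[1.0770, -0.9681]  P^-=[0.2110 -0.0168; -0.0168 0.4829]  S=[0.5780 -0.0748; -0.0748 0.9819]  K=[0.3725 0.0370; -0.0413 0.4866]  nu=[-3.1541, 2.2789]  x^+=[-0.0137, 0.2712]  P^+=[0.1315 -0.0122; -0.0122 0.2464]

P_post[0,1] = -0.0122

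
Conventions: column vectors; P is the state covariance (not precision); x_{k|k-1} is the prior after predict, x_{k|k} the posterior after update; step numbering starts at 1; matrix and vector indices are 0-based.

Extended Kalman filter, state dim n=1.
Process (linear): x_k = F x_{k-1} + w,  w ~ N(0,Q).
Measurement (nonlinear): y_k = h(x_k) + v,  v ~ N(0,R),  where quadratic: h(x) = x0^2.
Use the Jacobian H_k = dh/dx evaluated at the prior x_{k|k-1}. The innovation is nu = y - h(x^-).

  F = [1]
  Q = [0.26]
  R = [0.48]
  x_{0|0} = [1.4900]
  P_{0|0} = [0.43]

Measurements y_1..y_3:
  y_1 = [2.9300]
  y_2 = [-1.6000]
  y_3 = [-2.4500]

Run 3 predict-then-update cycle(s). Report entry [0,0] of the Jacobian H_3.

step 1: x^-=[1.4900]  P^-=[0.6900]  H_jac=[2.9800]  S=[6.6075]  K=[0.3112]  nu=[0.7099]  x^+=[1.7109]  P^+=[0.0501]
step 2: x^-=[1.7109]  P^-=[0.3101]  H_jac=[3.4218]  S=[4.1112]  K=[0.2581]  nu=[-4.5272]  x^+=[0.5423]  P^+=[0.0362]
step 3: x^-=[0.5423]  P^-=[0.2962]  H_jac=[1.0847]  S=[0.8285]  K=[0.3878]  nu=[-2.7441]  x^+=[-0.5218]  P^+=[0.1716]

H_jac[0,0] = 1.0847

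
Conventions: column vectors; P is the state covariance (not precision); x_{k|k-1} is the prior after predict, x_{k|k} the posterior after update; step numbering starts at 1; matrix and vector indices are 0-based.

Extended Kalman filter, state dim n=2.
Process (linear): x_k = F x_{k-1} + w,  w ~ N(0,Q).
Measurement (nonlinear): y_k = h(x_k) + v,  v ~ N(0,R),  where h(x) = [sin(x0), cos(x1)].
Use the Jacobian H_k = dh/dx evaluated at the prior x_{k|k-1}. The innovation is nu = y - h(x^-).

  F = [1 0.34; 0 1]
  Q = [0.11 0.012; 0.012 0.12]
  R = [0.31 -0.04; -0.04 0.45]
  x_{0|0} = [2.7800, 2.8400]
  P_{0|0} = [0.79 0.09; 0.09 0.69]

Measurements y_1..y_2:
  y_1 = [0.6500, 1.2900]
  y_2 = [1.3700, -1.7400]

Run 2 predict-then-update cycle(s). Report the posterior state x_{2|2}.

x_post = [2.4643, 2.3742]

step 1: x^-=[3.7456, 2.8400]  P^-=[1.0410 0.3366; 0.3366 0.8100]  H_jac=[-0.8231 0.0000; 0.0000 -0.2970]  S=[1.0152 0.0423; 0.0423 0.5215]  K=[-0.8388 -0.1237; -0.2545 -0.4408]  nu=[1.2179, 2.2449]  x^+=[2.4463, 1.5406]  P^+=[0.3099 0.0744; 0.0744 0.6334]
step 2: x^-=[2.9701, 1.5406]  P^-=[0.5438 0.3018; 0.3018 0.7534]  H_jac=[-0.9853 0.0000; 0.0000 -0.9995]  S=[0.8379 0.2573; 0.2573 1.2027]  K=[-0.6019 -0.1221; -0.1741 -0.5889]  nu=[1.1993, -1.7702]  x^+=[2.4643, 2.3742]  P^+=[0.1844 0.0309; 0.0309 0.2582]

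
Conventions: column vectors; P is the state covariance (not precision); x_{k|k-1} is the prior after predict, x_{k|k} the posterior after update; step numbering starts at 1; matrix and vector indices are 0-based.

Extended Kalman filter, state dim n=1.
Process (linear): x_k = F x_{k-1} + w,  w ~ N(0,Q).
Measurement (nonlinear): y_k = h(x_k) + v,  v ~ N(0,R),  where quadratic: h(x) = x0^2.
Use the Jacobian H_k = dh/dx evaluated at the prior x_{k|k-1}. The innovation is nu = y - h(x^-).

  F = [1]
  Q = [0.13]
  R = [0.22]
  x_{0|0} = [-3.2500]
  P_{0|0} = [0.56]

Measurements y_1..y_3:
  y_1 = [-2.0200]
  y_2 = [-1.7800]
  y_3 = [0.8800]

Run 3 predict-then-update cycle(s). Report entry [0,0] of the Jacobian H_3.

step 1: x^-=[-3.2500]  P^-=[0.6900]  H_jac=[-6.5000]  S=[29.3725]  K=[-0.1527]  nu=[-12.5825]  x^+=[-1.3287]  P^+=[0.0052]
step 2: x^-=[-1.3287]  P^-=[0.1352]  H_jac=[-2.6575]  S=[1.1746]  K=[-0.3058]  nu=[-3.5455]  x^+=[-0.2444]  P^+=[0.0253]
step 3: x^-=[-0.2444]  P^-=[0.1553]  H_jac=[-0.4889]  S=[0.2571]  K=[-0.2953]  nu=[0.8202]  x^+=[-0.4867]  P^+=[0.1329]

H_jac[0,0] = -0.4889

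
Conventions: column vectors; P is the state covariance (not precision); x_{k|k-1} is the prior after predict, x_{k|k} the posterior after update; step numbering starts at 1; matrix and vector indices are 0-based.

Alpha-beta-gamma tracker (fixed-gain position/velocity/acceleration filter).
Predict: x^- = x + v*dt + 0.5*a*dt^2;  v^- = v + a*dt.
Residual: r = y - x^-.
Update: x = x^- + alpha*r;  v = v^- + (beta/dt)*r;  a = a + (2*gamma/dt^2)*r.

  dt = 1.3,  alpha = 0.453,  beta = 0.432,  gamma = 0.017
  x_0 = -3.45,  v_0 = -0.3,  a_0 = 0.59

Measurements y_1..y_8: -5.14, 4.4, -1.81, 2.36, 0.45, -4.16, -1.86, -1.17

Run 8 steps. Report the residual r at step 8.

step 1: x_pred=-3.3415  r=-1.7985  x^+=-4.1562  v^+=-0.1307  a^+=0.5538
step 2: x_pred=-3.8581  r=8.2581  x^+=-0.1172  v^+=3.3335  a^+=0.7200
step 3: x_pred=4.8248  r=-6.6348  x^+=1.8192  v^+=2.0647  a^+=0.5865
step 4: x_pred=4.9989  r=-2.6389  x^+=3.8035  v^+=1.9502  a^+=0.5334
step 5: x_pred=6.7894  r=-6.3394  x^+=3.9177  v^+=0.5369  a^+=0.4058
step 6: x_pred=4.9586  r=-9.1186  x^+=0.8279  v^+=-1.9656  a^+=0.2224
step 7: x_pred=-1.5395  r=-0.3205  x^+=-1.6847  v^+=-1.7830  a^+=0.2159
step 8: x_pred=-3.8202  r=2.6502  x^+=-2.6196  v^+=-0.6216  a^+=0.2693

resid = 2.6502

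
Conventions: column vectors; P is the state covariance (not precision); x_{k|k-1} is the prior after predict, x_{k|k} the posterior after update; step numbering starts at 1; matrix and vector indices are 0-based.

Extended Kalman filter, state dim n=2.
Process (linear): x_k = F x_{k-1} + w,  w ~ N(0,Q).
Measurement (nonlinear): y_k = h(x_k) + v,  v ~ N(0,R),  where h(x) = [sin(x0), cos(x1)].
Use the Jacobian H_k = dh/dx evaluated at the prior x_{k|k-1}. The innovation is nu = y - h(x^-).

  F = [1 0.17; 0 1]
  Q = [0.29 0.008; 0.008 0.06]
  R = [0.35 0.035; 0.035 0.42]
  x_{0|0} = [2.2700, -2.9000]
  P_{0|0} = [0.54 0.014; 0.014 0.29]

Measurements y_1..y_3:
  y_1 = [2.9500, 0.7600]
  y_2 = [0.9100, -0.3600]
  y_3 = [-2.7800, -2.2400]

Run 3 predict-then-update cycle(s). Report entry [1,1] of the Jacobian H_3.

H_jac[1,1] = 0.6295

step 1: x^-=[1.7770, -2.9000]  P^-=[0.8431 0.0713; 0.0713 0.3500]  H_jac=[-0.2047 0.0000; 0.0000 0.2392]  S=[0.3853 0.0315; 0.0315 0.4400]  K=[-0.4538 0.0713; -0.0538 0.1941]  nu=[1.9712, 1.7310]  x^+=[1.0058, -2.6699]  P^+=[0.7636 0.0587; 0.0587 0.3330]
step 2: x^-=[0.5519, -2.6699]  P^-=[1.0832 0.1233; 0.1233 0.3930]  H_jac=[0.8515 0.0000; 0.0000 0.4544]  S=[1.1354 0.0827; 0.0827 0.5011]  K=[0.8140 -0.0225; 0.0673 0.3452]  nu=[0.3857, 0.5308]  x^+=[0.8539, -2.4607]  P^+=[0.3336 0.0419; 0.0419 0.3243]
step 3: x^-=[0.4356, -2.4607]  P^-=[0.6473 0.1050; 0.1050 0.3843]  H_jac=[0.9066 0.0000; 0.0000 0.6295]  S=[0.8820 0.0949; 0.0949 0.5723]  K=[0.6647 0.0052; 0.0636 0.4121]  nu=[-3.2019, -1.4630]  x^+=[-1.7005, -3.2672]  P^+=[0.2568 0.0404; 0.0404 0.2785]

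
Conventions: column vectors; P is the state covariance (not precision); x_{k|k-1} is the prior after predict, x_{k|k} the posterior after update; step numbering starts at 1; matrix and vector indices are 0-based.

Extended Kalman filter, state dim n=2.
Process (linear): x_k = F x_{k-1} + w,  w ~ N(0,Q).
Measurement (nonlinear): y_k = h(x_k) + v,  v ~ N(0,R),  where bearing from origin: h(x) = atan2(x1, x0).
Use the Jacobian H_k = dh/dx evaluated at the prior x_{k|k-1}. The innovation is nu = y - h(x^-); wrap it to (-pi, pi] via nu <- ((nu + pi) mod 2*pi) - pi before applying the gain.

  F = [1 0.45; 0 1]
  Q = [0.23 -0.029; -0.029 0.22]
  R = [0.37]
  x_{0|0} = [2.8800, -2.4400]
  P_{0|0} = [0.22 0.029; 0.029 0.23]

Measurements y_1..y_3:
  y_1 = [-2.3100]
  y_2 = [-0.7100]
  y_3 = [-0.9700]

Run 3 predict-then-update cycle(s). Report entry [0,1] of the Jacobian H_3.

H_jac[0,1] = -0.0862

step 1: x^-=[1.7820, -2.4400]  P^-=[0.5227 0.1035; 0.1035 0.4500]  H_jac=[0.2673 0.1952]  S=[0.4353]  K=[0.3674; 0.2654]  nu=[-1.3700]  x^+=[1.2787, -2.8035]  P^+=[0.4639 0.0611; 0.0611 0.4194]
step 2: x^-=[0.0171, -2.8035]  P^-=[0.8338 0.2208; 0.2208 0.6394]  H_jac=[0.3567 0.0022]  S=[0.4764]  K=[0.6253; 0.1682]  nu=[0.8547]  x^+=[0.5515, -2.6598]  P^+=[0.6476 0.1707; 0.1707 0.6259]
step 3: x^-=[-0.6454, -2.6598]  P^-=[1.1579 0.4233; 0.4233 0.8459]  H_jac=[0.3551 -0.0862]  S=[0.4964]  K=[0.7548; 0.1560]  nu=[0.8388]  x^+=[-0.0122, -2.5289]  P^+=[0.8751 0.3649; 0.3649 0.8338]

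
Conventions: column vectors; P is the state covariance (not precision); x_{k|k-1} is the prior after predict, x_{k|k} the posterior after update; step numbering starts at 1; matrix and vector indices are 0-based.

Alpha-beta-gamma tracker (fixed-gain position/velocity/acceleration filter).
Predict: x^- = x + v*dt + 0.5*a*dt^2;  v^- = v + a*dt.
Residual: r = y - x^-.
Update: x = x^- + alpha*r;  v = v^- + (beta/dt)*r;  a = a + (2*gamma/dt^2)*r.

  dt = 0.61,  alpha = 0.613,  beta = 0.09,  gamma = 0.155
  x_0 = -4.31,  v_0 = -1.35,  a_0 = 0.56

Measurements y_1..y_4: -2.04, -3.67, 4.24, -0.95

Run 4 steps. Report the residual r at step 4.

resid = -6.3795

step 1: x_pred=-5.0293  r=2.9893  x^+=-3.1969  v^+=-0.5674  a^+=3.0504
step 2: x_pred=-2.9754  r=-0.6946  x^+=-3.4012  v^+=1.1909  a^+=2.4718
step 3: x_pred=-2.2149  r=6.4549  x^+=1.7420  v^+=3.6511  a^+=7.8494
step 4: x_pred=5.4295  r=-6.3795  x^+=1.5189  v^+=7.4979  a^+=2.5346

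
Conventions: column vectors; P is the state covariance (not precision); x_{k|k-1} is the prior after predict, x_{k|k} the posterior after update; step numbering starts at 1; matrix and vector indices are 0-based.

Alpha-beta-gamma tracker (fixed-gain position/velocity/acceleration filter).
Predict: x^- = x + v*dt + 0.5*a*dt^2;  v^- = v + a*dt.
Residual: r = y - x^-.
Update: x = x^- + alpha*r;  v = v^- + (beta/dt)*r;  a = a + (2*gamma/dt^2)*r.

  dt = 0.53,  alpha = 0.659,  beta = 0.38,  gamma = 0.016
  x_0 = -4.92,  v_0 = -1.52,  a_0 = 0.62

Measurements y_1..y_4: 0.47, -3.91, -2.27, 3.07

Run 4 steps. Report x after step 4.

step 1: x_pred=-5.6385  r=6.1085  x^+=-1.6130  v^+=3.1883  a^+=1.3159
step 2: x_pred=0.2616  r=-4.1716  x^+=-2.4875  v^+=0.8947  a^+=0.8407
step 3: x_pred=-1.8952  r=-0.3748  x^+=-2.1422  v^+=1.0716  a^+=0.7980
step 4: x_pred=-1.4622  r=4.5322  x^+=1.5245  v^+=4.7440  a^+=1.3143

x_post = 1.5245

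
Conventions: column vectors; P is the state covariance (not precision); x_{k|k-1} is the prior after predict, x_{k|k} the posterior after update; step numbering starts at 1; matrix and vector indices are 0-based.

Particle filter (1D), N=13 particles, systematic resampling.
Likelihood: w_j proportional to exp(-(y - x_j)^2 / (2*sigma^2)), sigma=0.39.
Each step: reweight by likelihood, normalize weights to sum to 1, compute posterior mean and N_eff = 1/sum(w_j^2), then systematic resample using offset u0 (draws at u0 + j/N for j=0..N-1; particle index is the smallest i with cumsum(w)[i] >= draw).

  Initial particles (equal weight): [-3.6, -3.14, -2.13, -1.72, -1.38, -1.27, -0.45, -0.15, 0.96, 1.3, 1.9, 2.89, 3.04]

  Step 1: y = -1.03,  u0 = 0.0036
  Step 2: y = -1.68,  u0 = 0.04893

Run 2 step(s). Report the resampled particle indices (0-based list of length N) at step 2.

resampled_idx = [0, 1, 1, 2, 3, 4, 5, 5, 6, 7, 8, 9, 10]

step 1: w=[0.0000, 0.0000, 0.0088, 0.0980, 0.3134, 0.3879, 0.1551, 0.0368, 0.0000, 0.0000, 0.0000, 0.0000, 0.0000]  mean=-1.1877  Neff=3.5236  idx=[2, 3, 4, 4, 4, 4, 5, 5, 5, 5, 5, 6, 6]
step 2: w=[0.0697, 0.1349, 0.1009, 0.1009, 0.1009, 0.1009, 0.0780, 0.0780, 0.0780, 0.0780, 0.0780, 0.0009, 0.0009]  mean=-1.4335  Neff=10.6180  idx=[0, 1, 1, 2, 3, 4, 5, 5, 6, 7, 8, 9, 10]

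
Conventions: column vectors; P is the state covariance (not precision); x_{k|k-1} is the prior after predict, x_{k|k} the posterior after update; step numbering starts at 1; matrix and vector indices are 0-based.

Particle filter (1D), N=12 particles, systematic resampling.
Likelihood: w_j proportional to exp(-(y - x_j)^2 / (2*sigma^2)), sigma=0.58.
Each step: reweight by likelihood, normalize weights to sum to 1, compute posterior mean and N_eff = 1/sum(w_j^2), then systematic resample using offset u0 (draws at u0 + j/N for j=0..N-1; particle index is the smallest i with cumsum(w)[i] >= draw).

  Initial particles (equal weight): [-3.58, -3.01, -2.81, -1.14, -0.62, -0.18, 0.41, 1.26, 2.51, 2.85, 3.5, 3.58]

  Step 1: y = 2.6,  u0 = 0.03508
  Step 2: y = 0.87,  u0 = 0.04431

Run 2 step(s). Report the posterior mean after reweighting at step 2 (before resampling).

step 1: w=[0.0000, 0.0000, 0.0000, 0.0000, 0.0000, 0.0000, 0.0003, 0.0276, 0.3937, 0.3632, 0.1196, 0.0956]  mean=2.8189  Neff=3.2144  idx=[8, 8, 8, 8, 8, 9, 9, 9, 9, 10, 10, 11]
step 2: w=[0.1771, 0.1771, 0.1771, 0.1771, 0.1771, 0.0284, 0.0284, 0.0284, 0.0284, 0.0003, 0.0003, 0.0002]  mean=2.5495  Neff=6.2484  idx=[0, 0, 1, 1, 2, 2, 3, 3, 4, 4, 4, 7]

post_mean = 2.5495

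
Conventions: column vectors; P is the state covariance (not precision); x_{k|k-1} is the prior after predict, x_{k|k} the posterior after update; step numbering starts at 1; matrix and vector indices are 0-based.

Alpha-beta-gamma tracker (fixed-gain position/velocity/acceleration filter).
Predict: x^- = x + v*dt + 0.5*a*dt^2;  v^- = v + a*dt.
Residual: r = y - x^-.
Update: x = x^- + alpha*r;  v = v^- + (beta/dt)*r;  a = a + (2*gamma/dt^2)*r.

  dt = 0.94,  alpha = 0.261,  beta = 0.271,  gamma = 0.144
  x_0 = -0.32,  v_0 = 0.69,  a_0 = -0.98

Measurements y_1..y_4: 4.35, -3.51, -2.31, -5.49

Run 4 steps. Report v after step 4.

v_post = -4.7176

step 1: x_pred=-0.1044  r=4.4544  x^+=1.0582  v^+=1.0530  a^+=0.4719
step 2: x_pred=2.2565  r=-5.7665  x^+=0.7514  v^+=-0.1659  a^+=-1.4077
step 3: x_pred=-0.0265  r=-2.2835  x^+=-0.6225  v^+=-2.1475  a^+=-2.1520
step 4: x_pred=-3.5919  r=-1.8981  x^+=-4.0873  v^+=-4.7176  a^+=-2.7707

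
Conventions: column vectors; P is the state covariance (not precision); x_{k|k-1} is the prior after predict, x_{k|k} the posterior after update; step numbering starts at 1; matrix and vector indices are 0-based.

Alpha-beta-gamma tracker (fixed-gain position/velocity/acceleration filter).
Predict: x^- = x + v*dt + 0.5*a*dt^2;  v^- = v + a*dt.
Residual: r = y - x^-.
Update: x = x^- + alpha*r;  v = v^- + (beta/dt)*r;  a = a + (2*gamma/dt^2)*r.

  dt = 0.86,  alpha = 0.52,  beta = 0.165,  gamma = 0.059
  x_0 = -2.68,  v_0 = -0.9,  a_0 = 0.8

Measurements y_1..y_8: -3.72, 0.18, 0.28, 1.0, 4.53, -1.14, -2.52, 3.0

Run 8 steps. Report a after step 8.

a_post = -1.6268

step 1: x_pred=-3.1582  r=-0.5618  x^+=-3.4503  v^+=-0.3198  a^+=0.7104
step 2: x_pred=-3.4626  r=3.6426  x^+=-1.5685  v^+=0.9900  a^+=1.2915
step 3: x_pred=-0.2395  r=0.5195  x^+=0.0307  v^+=2.2004  a^+=1.3744
step 4: x_pred=2.4312  r=-1.4312  x^+=1.6870  v^+=3.1078  a^+=1.1461
step 5: x_pred=4.7835  r=-0.2535  x^+=4.6517  v^+=4.0447  a^+=1.1056
step 6: x_pred=8.5390  r=-9.6790  x^+=3.5059  v^+=3.1386  a^+=-0.4386
step 7: x_pred=6.0429  r=-8.5629  x^+=1.5902  v^+=1.1185  a^+=-1.8048
step 8: x_pred=1.8846  r=1.1154  x^+=2.4646  v^+=-0.2197  a^+=-1.6268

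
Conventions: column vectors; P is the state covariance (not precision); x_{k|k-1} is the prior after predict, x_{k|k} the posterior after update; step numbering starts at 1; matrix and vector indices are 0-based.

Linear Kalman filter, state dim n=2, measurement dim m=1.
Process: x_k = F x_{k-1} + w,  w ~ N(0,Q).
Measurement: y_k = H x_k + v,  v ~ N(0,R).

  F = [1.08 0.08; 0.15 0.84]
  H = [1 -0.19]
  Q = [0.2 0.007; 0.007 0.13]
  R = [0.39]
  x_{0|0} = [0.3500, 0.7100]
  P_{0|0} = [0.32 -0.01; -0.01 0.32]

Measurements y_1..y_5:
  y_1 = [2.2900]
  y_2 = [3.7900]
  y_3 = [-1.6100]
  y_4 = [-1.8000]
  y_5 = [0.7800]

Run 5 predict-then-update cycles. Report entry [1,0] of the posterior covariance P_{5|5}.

P_post[1,0] = 0.1407

step 1: x^-=[0.4348, 0.6489]  P^-=[0.5736 0.0712; 0.0712 0.3605]  S=[0.9495]  K=[0.5898; 0.0028]  nu=[1.9785]  x^+=[1.6017, 0.6544]  P^+=[0.2432 0.0696; 0.0696 0.3605]
step 2: x^-=[1.7822, 0.7900]  P^-=[0.4981 0.1346; 0.1346 0.4074]  S=[0.8516]  K=[0.5548; 0.0672]  nu=[2.1579]  x^+=[2.9794, 0.9349]  P^+=[0.2359 0.1029; 0.1029 0.4035]
step 3: x^-=[3.2926, 1.2322]  P^-=[0.4955 0.1669; 0.1669 0.4459]  S=[0.8382]  K=[0.5533; 0.0980]  nu=[-4.6684]  x^+=[0.7093, 0.7747]  P^+=[0.2389 0.1214; 0.1214 0.4379]
step 4: x^-=[0.8280, 0.7571]  P^-=[0.5024 0.1867; 0.1867 0.4750]  S=[0.8386]  K=[0.5568; 0.1151]  nu=[-2.4842]  x^+=[-0.5552, 0.4713]  P^+=[0.2424 0.1330; 0.1330 0.4638]
step 5: x^-=[-0.5619, 0.3126]  P^-=[0.5087 0.1997; 0.1997 0.4963]  S=[0.8407]  K=[0.5599; 0.1254]  nu=[1.4013]  x^+=[0.2228, 0.4883]  P^+=[0.2451 0.1407; 0.1407 0.4830]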